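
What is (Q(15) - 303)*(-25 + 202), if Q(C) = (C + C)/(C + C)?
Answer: -53454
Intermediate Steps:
Q(C) = 1 (Q(C) = (2*C)/((2*C)) = (2*C)*(1/(2*C)) = 1)
(Q(15) - 303)*(-25 + 202) = (1 - 303)*(-25 + 202) = -302*177 = -53454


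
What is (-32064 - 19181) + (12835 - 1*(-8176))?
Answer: -30234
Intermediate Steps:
(-32064 - 19181) + (12835 - 1*(-8176)) = -51245 + (12835 + 8176) = -51245 + 21011 = -30234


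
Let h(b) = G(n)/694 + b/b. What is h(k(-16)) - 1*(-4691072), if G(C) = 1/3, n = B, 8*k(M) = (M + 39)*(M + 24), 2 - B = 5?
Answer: 9766813987/2082 ≈ 4.6911e+6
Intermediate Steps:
B = -3 (B = 2 - 1*5 = 2 - 5 = -3)
k(M) = (24 + M)*(39 + M)/8 (k(M) = ((M + 39)*(M + 24))/8 = ((39 + M)*(24 + M))/8 = ((24 + M)*(39 + M))/8 = (24 + M)*(39 + M)/8)
n = -3
G(C) = ⅓
h(b) = 2083/2082 (h(b) = (⅓)/694 + b/b = (⅓)*(1/694) + 1 = 1/2082 + 1 = 2083/2082)
h(k(-16)) - 1*(-4691072) = 2083/2082 - 1*(-4691072) = 2083/2082 + 4691072 = 9766813987/2082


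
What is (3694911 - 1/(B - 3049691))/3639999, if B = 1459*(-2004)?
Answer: 22071650621098/21743632306473 ≈ 1.0151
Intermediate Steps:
B = -2923836
(3694911 - 1/(B - 3049691))/3639999 = (3694911 - 1/(-2923836 - 3049691))/3639999 = (3694911 - 1/(-5973527))*(1/3639999) = (3694911 - 1*(-1/5973527))*(1/3639999) = (3694911 + 1/5973527)*(1/3639999) = (22071650621098/5973527)*(1/3639999) = 22071650621098/21743632306473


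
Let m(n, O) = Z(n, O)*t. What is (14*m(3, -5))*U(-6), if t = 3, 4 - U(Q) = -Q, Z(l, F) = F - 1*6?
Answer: 924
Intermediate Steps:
Z(l, F) = -6 + F (Z(l, F) = F - 6 = -6 + F)
U(Q) = 4 + Q (U(Q) = 4 - (-1)*Q = 4 + Q)
m(n, O) = -18 + 3*O (m(n, O) = (-6 + O)*3 = -18 + 3*O)
(14*m(3, -5))*U(-6) = (14*(-18 + 3*(-5)))*(4 - 6) = (14*(-18 - 15))*(-2) = (14*(-33))*(-2) = -462*(-2) = 924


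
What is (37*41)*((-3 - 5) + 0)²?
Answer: 97088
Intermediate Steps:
(37*41)*((-3 - 5) + 0)² = 1517*(-8 + 0)² = 1517*(-8)² = 1517*64 = 97088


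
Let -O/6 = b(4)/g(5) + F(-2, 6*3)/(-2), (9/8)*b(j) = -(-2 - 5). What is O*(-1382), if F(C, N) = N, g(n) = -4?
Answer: -262580/3 ≈ -87527.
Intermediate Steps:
b(j) = 56/9 (b(j) = 8*(-(-2 - 5))/9 = 8*(-1*(-7))/9 = (8/9)*7 = 56/9)
O = 190/3 (O = -6*((56/9)/(-4) + (6*3)/(-2)) = -6*((56/9)*(-¼) + 18*(-½)) = -6*(-14/9 - 9) = -6*(-95/9) = 190/3 ≈ 63.333)
O*(-1382) = (190/3)*(-1382) = -262580/3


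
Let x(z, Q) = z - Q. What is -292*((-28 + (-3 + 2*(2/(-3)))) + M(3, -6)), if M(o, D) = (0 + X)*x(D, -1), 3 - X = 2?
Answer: 32704/3 ≈ 10901.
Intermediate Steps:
X = 1 (X = 3 - 1*2 = 3 - 2 = 1)
M(o, D) = 1 + D (M(o, D) = (0 + 1)*(D - 1*(-1)) = 1*(D + 1) = 1*(1 + D) = 1 + D)
-292*((-28 + (-3 + 2*(2/(-3)))) + M(3, -6)) = -292*((-28 + (-3 + 2*(2/(-3)))) + (1 - 6)) = -292*((-28 + (-3 + 2*(2*(-⅓)))) - 5) = -292*((-28 + (-3 + 2*(-⅔))) - 5) = -292*((-28 + (-3 - 4/3)) - 5) = -292*((-28 - 13/3) - 5) = -292*(-97/3 - 5) = -292*(-112/3) = 32704/3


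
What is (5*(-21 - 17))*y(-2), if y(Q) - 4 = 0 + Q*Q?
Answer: -1520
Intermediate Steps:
y(Q) = 4 + Q² (y(Q) = 4 + (0 + Q*Q) = 4 + (0 + Q²) = 4 + Q²)
(5*(-21 - 17))*y(-2) = (5*(-21 - 17))*(4 + (-2)²) = (5*(-38))*(4 + 4) = -190*8 = -1520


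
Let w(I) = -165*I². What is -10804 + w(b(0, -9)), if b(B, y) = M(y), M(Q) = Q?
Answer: -24169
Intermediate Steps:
b(B, y) = y
-10804 + w(b(0, -9)) = -10804 - 165*(-9)² = -10804 - 165*81 = -10804 - 13365 = -24169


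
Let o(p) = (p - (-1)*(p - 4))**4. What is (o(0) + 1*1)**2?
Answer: 66049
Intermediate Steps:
o(p) = (-4 + 2*p)**4 (o(p) = (p - (-1)*(-4 + p))**4 = (p - (4 - p))**4 = (p + (-4 + p))**4 = (-4 + 2*p)**4)
(o(0) + 1*1)**2 = (16*(-2 + 0)**4 + 1*1)**2 = (16*(-2)**4 + 1)**2 = (16*16 + 1)**2 = (256 + 1)**2 = 257**2 = 66049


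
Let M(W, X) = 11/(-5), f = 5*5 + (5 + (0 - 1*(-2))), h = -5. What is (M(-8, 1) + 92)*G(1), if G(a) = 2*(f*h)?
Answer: -28736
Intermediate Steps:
f = 32 (f = 25 + (5 + (0 + 2)) = 25 + (5 + 2) = 25 + 7 = 32)
M(W, X) = -11/5 (M(W, X) = 11*(-⅕) = -11/5)
G(a) = -320 (G(a) = 2*(32*(-5)) = 2*(-160) = -320)
(M(-8, 1) + 92)*G(1) = (-11/5 + 92)*(-320) = (449/5)*(-320) = -28736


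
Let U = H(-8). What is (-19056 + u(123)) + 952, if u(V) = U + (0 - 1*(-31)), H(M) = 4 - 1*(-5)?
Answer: -18064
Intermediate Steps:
H(M) = 9 (H(M) = 4 + 5 = 9)
U = 9
u(V) = 40 (u(V) = 9 + (0 - 1*(-31)) = 9 + (0 + 31) = 9 + 31 = 40)
(-19056 + u(123)) + 952 = (-19056 + 40) + 952 = -19016 + 952 = -18064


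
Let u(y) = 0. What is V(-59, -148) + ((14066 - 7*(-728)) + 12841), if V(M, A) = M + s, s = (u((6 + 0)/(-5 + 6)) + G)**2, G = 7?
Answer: 31993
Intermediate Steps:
s = 49 (s = (0 + 7)**2 = 7**2 = 49)
V(M, A) = 49 + M (V(M, A) = M + 49 = 49 + M)
V(-59, -148) + ((14066 - 7*(-728)) + 12841) = (49 - 59) + ((14066 - 7*(-728)) + 12841) = -10 + ((14066 + 5096) + 12841) = -10 + (19162 + 12841) = -10 + 32003 = 31993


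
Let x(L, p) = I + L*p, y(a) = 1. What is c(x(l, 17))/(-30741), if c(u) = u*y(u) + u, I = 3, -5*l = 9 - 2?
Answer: 208/153705 ≈ 0.0013532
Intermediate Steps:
l = -7/5 (l = -(9 - 2)/5 = -1/5*7 = -7/5 ≈ -1.4000)
x(L, p) = 3 + L*p
c(u) = 2*u (c(u) = u*1 + u = u + u = 2*u)
c(x(l, 17))/(-30741) = (2*(3 - 7/5*17))/(-30741) = (2*(3 - 119/5))*(-1/30741) = (2*(-104/5))*(-1/30741) = -208/5*(-1/30741) = 208/153705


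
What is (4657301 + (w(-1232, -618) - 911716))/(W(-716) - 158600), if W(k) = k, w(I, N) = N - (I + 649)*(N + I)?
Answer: -2666417/159316 ≈ -16.737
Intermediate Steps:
w(I, N) = N - (649 + I)*(I + N)
(4657301 + (w(-1232, -618) - 911716))/(W(-716) - 158600) = (4657301 + ((-1*(-1232)² - 649*(-1232) - 648*(-618) - 1*(-1232)*(-618)) - 911716))/(-716 - 158600) = (4657301 + ((-1*1517824 + 799568 + 400464 - 761376) - 911716))/(-159316) = (4657301 + ((-1517824 + 799568 + 400464 - 761376) - 911716))*(-1/159316) = (4657301 + (-1079168 - 911716))*(-1/159316) = (4657301 - 1990884)*(-1/159316) = 2666417*(-1/159316) = -2666417/159316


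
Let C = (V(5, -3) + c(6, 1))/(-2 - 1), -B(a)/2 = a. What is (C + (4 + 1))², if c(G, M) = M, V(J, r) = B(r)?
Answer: 64/9 ≈ 7.1111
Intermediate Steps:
B(a) = -2*a
V(J, r) = -2*r
C = -7/3 (C = (-2*(-3) + 1)/(-2 - 1) = (6 + 1)/(-3) = 7*(-⅓) = -7/3 ≈ -2.3333)
(C + (4 + 1))² = (-7/3 + (4 + 1))² = (-7/3 + 5)² = (8/3)² = 64/9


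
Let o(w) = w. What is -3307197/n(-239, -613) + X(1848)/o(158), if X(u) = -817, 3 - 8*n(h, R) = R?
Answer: -522600035/12166 ≈ -42956.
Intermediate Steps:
n(h, R) = 3/8 - R/8
-3307197/n(-239, -613) + X(1848)/o(158) = -3307197/(3/8 - ⅛*(-613)) - 817/158 = -3307197/(3/8 + 613/8) - 817*1/158 = -3307197/77 - 817/158 = -522600035/12166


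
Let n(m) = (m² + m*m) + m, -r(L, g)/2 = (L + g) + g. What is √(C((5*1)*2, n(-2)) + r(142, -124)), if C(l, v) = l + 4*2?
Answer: √230 ≈ 15.166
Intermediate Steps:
r(L, g) = -4*g - 2*L (r(L, g) = -2*((L + g) + g) = -2*(L + 2*g) = -4*g - 2*L)
n(m) = m + 2*m² (n(m) = (m² + m²) + m = 2*m² + m = m + 2*m²)
C(l, v) = 8 + l (C(l, v) = l + 8 = 8 + l)
√(C((5*1)*2, n(-2)) + r(142, -124)) = √((8 + (5*1)*2) + (-4*(-124) - 2*142)) = √((8 + 5*2) + (496 - 284)) = √((8 + 10) + 212) = √(18 + 212) = √230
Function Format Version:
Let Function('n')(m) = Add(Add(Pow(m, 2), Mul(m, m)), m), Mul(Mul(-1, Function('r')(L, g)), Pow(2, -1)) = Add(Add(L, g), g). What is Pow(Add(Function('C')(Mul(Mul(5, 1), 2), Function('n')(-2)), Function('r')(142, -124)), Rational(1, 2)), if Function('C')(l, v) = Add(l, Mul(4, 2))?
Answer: Pow(230, Rational(1, 2)) ≈ 15.166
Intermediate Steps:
Function('r')(L, g) = Add(Mul(-4, g), Mul(-2, L)) (Function('r')(L, g) = Mul(-2, Add(Add(L, g), g)) = Mul(-2, Add(L, Mul(2, g))) = Add(Mul(-4, g), Mul(-2, L)))
Function('n')(m) = Add(m, Mul(2, Pow(m, 2))) (Function('n')(m) = Add(Add(Pow(m, 2), Pow(m, 2)), m) = Add(Mul(2, Pow(m, 2)), m) = Add(m, Mul(2, Pow(m, 2))))
Function('C')(l, v) = Add(8, l) (Function('C')(l, v) = Add(l, 8) = Add(8, l))
Pow(Add(Function('C')(Mul(Mul(5, 1), 2), Function('n')(-2)), Function('r')(142, -124)), Rational(1, 2)) = Pow(Add(Add(8, Mul(Mul(5, 1), 2)), Add(Mul(-4, -124), Mul(-2, 142))), Rational(1, 2)) = Pow(Add(Add(8, Mul(5, 2)), Add(496, -284)), Rational(1, 2)) = Pow(Add(Add(8, 10), 212), Rational(1, 2)) = Pow(Add(18, 212), Rational(1, 2)) = Pow(230, Rational(1, 2))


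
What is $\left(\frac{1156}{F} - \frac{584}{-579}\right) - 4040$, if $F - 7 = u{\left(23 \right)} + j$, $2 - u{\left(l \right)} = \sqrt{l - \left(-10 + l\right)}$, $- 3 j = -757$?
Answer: $- \frac{717817523984}{177916857} + \frac{5202 \sqrt{10}}{307283} \approx -4034.5$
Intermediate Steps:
$j = \frac{757}{3}$ ($j = \left(- \frac{1}{3}\right) \left(-757\right) = \frac{757}{3} \approx 252.33$)
$u{\left(l \right)} = 2 - \sqrt{10}$ ($u{\left(l \right)} = 2 - \sqrt{l - \left(-10 + l\right)} = 2 - \sqrt{10}$)
$F = \frac{784}{3} - \sqrt{10}$ ($F = 7 + \left(\left(2 - \sqrt{10}\right) + \frac{757}{3}\right) = 7 + \left(\frac{763}{3} - \sqrt{10}\right) = \frac{784}{3} - \sqrt{10} \approx 258.17$)
$\left(\frac{1156}{F} - \frac{584}{-579}\right) - 4040 = \left(\frac{1156}{\frac{784}{3} - \sqrt{10}} - \frac{584}{-579}\right) - 4040 = \left(\frac{1156}{\frac{784}{3} - \sqrt{10}} - - \frac{584}{579}\right) - 4040 = \left(\frac{1156}{\frac{784}{3} - \sqrt{10}} + \frac{584}{579}\right) - 4040 = \left(\frac{584}{579} + \frac{1156}{\frac{784}{3} - \sqrt{10}}\right) - 4040 = - \frac{2338576}{579} + \frac{1156}{\frac{784}{3} - \sqrt{10}}$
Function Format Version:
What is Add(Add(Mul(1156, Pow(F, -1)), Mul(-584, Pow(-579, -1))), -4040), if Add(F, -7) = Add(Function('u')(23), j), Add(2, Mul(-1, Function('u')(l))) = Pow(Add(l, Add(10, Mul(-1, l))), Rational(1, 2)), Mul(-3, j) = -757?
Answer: Add(Rational(-717817523984, 177916857), Mul(Rational(5202, 307283), Pow(10, Rational(1, 2)))) ≈ -4034.5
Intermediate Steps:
j = Rational(757, 3) (j = Mul(Rational(-1, 3), -757) = Rational(757, 3) ≈ 252.33)
Function('u')(l) = Add(2, Mul(-1, Pow(10, Rational(1, 2)))) (Function('u')(l) = Add(2, Mul(-1, Pow(Add(l, Add(10, Mul(-1, l))), Rational(1, 2)))) = Add(2, Mul(-1, Pow(10, Rational(1, 2)))))
F = Add(Rational(784, 3), Mul(-1, Pow(10, Rational(1, 2)))) (F = Add(7, Add(Add(2, Mul(-1, Pow(10, Rational(1, 2)))), Rational(757, 3))) = Add(7, Add(Rational(763, 3), Mul(-1, Pow(10, Rational(1, 2))))) = Add(Rational(784, 3), Mul(-1, Pow(10, Rational(1, 2)))) ≈ 258.17)
Add(Add(Mul(1156, Pow(F, -1)), Mul(-584, Pow(-579, -1))), -4040) = Add(Add(Mul(1156, Pow(Add(Rational(784, 3), Mul(-1, Pow(10, Rational(1, 2)))), -1)), Mul(-584, Pow(-579, -1))), -4040) = Add(Add(Mul(1156, Pow(Add(Rational(784, 3), Mul(-1, Pow(10, Rational(1, 2)))), -1)), Mul(-584, Rational(-1, 579))), -4040) = Add(Add(Mul(1156, Pow(Add(Rational(784, 3), Mul(-1, Pow(10, Rational(1, 2)))), -1)), Rational(584, 579)), -4040) = Add(Add(Rational(584, 579), Mul(1156, Pow(Add(Rational(784, 3), Mul(-1, Pow(10, Rational(1, 2)))), -1))), -4040) = Add(Rational(-2338576, 579), Mul(1156, Pow(Add(Rational(784, 3), Mul(-1, Pow(10, Rational(1, 2)))), -1)))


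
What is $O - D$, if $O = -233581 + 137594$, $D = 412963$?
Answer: $-508950$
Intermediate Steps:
$O = -95987$
$O - D = -95987 - 412963 = -508950$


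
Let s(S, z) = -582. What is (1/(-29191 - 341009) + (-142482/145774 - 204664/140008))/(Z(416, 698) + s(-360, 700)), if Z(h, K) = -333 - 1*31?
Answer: 1151862605907787/446725240004960400 ≈ 0.0025785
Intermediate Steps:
Z(h, K) = -364 (Z(h, K) = -333 - 31 = -364)
(1/(-29191 - 341009) + (-142482/145774 - 204664/140008))/(Z(416, 698) + s(-360, 700)) = (1/(-29191 - 341009) + (-142482/145774 - 204664/140008))/(-364 - 582) = (1/(-370200) + (-142482*1/145774 - 204664*1/140008))/(-946) = (-1/370200 + (-71241/72887 - 25583/17501))*(-1/946) = (-1/370200 - 3111456862/1275595387)*(-1/946) = -1151862605907787/472225412267400*(-1/946) = 1151862605907787/446725240004960400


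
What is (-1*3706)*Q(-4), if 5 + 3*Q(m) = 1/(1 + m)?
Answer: 59296/9 ≈ 6588.4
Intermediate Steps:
Q(m) = -5/3 + 1/(3*(1 + m))
(-1*3706)*Q(-4) = (-1*3706)*((-4 - 5*(-4))/(3*(1 - 4))) = -3706*(-4 + 20)/(3*(-3)) = -3706*(-1)*16/(3*3) = -3706*(-16/9) = 59296/9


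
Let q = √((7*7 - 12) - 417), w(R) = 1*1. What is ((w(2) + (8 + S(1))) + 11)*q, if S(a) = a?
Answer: 42*I*√95 ≈ 409.37*I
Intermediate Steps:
w(R) = 1
q = 2*I*√95 (q = √((49 - 12) - 417) = √(37 - 417) = √(-380) = 2*I*√95 ≈ 19.494*I)
((w(2) + (8 + S(1))) + 11)*q = ((1 + (8 + 1)) + 11)*(2*I*√95) = ((1 + 9) + 11)*(2*I*√95) = (10 + 11)*(2*I*√95) = 21*(2*I*√95) = 42*I*√95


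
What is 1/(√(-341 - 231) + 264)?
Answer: 6/1597 - I*√143/35134 ≈ 0.003757 - 0.00034036*I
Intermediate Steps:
1/(√(-341 - 231) + 264) = 1/(√(-572) + 264) = 1/(2*I*√143 + 264) = 1/(264 + 2*I*√143)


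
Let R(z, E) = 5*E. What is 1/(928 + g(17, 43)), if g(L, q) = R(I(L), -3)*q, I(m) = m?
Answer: 1/283 ≈ 0.0035336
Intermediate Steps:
g(L, q) = -15*q (g(L, q) = (5*(-3))*q = -15*q)
1/(928 + g(17, 43)) = 1/(928 - 15*43) = 1/(928 - 645) = 1/283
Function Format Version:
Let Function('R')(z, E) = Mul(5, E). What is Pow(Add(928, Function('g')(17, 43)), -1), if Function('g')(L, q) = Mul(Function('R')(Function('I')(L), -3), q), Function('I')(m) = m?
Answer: Rational(1, 283) ≈ 0.0035336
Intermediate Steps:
Function('g')(L, q) = Mul(-15, q) (Function('g')(L, q) = Mul(Mul(5, -3), q) = Mul(-15, q))
Pow(Add(928, Function('g')(17, 43)), -1) = Pow(Add(928, Mul(-15, 43)), -1) = Pow(Add(928, -645), -1) = Pow(283, -1) = Rational(1, 283)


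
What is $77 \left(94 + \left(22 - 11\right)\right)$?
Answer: $8085$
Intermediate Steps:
$77 \left(94 + \left(22 - 11\right)\right) = 77 \left(94 + 11\right) = 77 \cdot 105 = 8085$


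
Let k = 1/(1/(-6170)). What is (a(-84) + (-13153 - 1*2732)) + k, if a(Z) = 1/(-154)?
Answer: -3396471/154 ≈ -22055.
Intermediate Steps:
a(Z) = -1/154
k = -6170 (k = 1/(-1/6170) = -6170)
(a(-84) + (-13153 - 1*2732)) + k = (-1/154 + (-13153 - 1*2732)) - 6170 = (-1/154 + (-13153 - 2732)) - 6170 = (-1/154 - 15885) - 6170 = -2446291/154 - 6170 = -3396471/154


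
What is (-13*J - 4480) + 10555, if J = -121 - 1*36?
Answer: 8116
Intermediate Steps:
J = -157 (J = -121 - 36 = -157)
(-13*J - 4480) + 10555 = (-13*(-157) - 4480) + 10555 = (2041 - 4480) + 10555 = -2439 + 10555 = 8116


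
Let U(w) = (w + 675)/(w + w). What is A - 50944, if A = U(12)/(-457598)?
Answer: -186494980325/3660784 ≈ -50944.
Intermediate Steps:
U(w) = (675 + w)/(2*w) (U(w) = (675 + w)/((2*w)) = (675 + w)*(1/(2*w)) = (675 + w)/(2*w))
A = -229/3660784 (A = ((1/2)*(675 + 12)/12)/(-457598) = ((1/2)*(1/12)*687)*(-1/457598) = (229/8)*(-1/457598) = -229/3660784 ≈ -6.2555e-5)
A - 50944 = -229/3660784 - 50944 = -186494980325/3660784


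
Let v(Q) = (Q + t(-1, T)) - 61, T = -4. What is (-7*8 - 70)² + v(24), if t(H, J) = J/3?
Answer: 47513/3 ≈ 15838.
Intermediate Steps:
t(H, J) = J/3 (t(H, J) = J*(⅓) = J/3)
v(Q) = -187/3 + Q (v(Q) = (Q + (⅓)*(-4)) - 61 = (Q - 4/3) - 61 = (-4/3 + Q) - 61 = -187/3 + Q)
(-7*8 - 70)² + v(24) = (-7*8 - 70)² + (-187/3 + 24) = (-56 - 70)² - 115/3 = (-126)² - 115/3 = 15876 - 115/3 = 47513/3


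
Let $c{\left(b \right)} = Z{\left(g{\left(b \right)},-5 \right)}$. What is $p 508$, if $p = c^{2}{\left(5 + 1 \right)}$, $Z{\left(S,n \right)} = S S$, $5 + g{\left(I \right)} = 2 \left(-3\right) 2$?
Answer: $42428668$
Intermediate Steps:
$g{\left(I \right)} = -17$ ($g{\left(I \right)} = -5 + 2 \left(-3\right) 2 = -5 - 12 = -17$)
$Z{\left(S,n \right)} = S^{2}$
$c{\left(b \right)} = 289$ ($c{\left(b \right)} = \left(-17\right)^{2} = 289$)
$p = 83521$ ($p = 289^{2} = 83521$)
$p 508 = 83521 \cdot 508 = 42428668$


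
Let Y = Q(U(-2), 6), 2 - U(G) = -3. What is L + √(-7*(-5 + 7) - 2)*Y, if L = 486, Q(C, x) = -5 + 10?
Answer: 486 + 20*I ≈ 486.0 + 20.0*I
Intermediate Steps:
U(G) = 5 (U(G) = 2 - 1*(-3) = 2 + 3 = 5)
Q(C, x) = 5
Y = 5
L + √(-7*(-5 + 7) - 2)*Y = 486 + √(-7*(-5 + 7) - 2)*5 = 486 + √(-7*2 - 2)*5 = 486 + √(-14 - 2)*5 = 486 + √(-16)*5 = 486 + (4*I)*5 = 486 + 20*I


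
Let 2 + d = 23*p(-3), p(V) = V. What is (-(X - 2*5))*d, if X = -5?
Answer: -1065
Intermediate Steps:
d = -71 (d = -2 + 23*(-3) = -2 - 69 = -71)
(-(X - 2*5))*d = -(-5 - 2*5)*(-71) = -(-5 - 10)*(-71) = -1*(-15)*(-71) = 15*(-71) = -1065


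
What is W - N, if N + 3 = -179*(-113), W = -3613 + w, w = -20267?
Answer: -44104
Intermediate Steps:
W = -23880 (W = -3613 - 20267 = -23880)
N = 20224 (N = -3 - 179*(-113) = -3 + 20227 = 20224)
W - N = -23880 - 1*20224 = -23880 - 20224 = -44104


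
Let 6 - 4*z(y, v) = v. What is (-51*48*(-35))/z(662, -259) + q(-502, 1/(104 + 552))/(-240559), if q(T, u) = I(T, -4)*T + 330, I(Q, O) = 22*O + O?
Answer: 16486410854/12749627 ≈ 1293.1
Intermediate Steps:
z(y, v) = 3/2 - v/4
I(Q, O) = 23*O
q(T, u) = 330 - 92*T (q(T, u) = (23*(-4))*T + 330 = -92*T + 330 = 330 - 92*T)
(-51*48*(-35))/z(662, -259) + q(-502, 1/(104 + 552))/(-240559) = (-51*48*(-35))/(3/2 - 1/4*(-259)) + (330 - 92*(-502))/(-240559) = (-2448*(-35))/(3/2 + 259/4) + (330 + 46184)*(-1/240559) = 85680/(265/4) + 46514*(-1/240559) = 85680*(4/265) - 46514/240559 = 68544/53 - 46514/240559 = 16486410854/12749627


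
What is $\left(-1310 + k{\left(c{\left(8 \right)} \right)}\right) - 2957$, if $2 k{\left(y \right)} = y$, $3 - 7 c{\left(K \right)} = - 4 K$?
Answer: $- \frac{8529}{2} \approx -4264.5$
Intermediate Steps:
$c{\left(K \right)} = \frac{3}{7} + \frac{4 K}{7}$ ($c{\left(K \right)} = \frac{3}{7} - \frac{\left(-4\right) K}{7} = \frac{3}{7} + \frac{4 K}{7}$)
$k{\left(y \right)} = \frac{y}{2}$
$\left(-1310 + k{\left(c{\left(8 \right)} \right)}\right) - 2957 = \left(-1310 + \frac{\frac{3}{7} + \frac{4}{7} \cdot 8}{2}\right) - 2957 = \left(-1310 + \frac{\frac{3}{7} + \frac{32}{7}}{2}\right) - 2957 = \left(-1310 + \frac{1}{2} \cdot 5\right) - 2957 = \left(-1310 + \frac{5}{2}\right) - 2957 = - \frac{2615}{2} - 2957 = - \frac{8529}{2}$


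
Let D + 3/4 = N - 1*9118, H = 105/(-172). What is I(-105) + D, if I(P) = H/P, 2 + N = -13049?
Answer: -953299/43 ≈ -22170.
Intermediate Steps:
N = -13051 (N = -2 - 13049 = -13051)
H = -105/172 (H = 105*(-1/172) = -105/172 ≈ -0.61047)
I(P) = -105/(172*P)
D = -88679/4 (D = -¾ + (-13051 - 1*9118) = -¾ + (-13051 - 9118) = -¾ - 22169 = -88679/4 ≈ -22170.)
I(-105) + D = -105/172/(-105) - 88679/4 = -105/172*(-1/105) - 88679/4 = 1/172 - 88679/4 = -953299/43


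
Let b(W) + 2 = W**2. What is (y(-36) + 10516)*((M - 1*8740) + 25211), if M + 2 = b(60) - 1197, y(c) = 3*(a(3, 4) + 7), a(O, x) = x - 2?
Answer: 198946410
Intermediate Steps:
a(O, x) = -2 + x
y(c) = 27 (y(c) = 3*((-2 + 4) + 7) = 3*(2 + 7) = 3*9 = 27)
b(W) = -2 + W**2
M = 2399 (M = -2 + ((-2 + 60**2) - 1197) = -2 + ((-2 + 3600) - 1197) = -2 + (3598 - 1197) = -2 + 2401 = 2399)
(y(-36) + 10516)*((M - 1*8740) + 25211) = (27 + 10516)*((2399 - 1*8740) + 25211) = 10543*((2399 - 8740) + 25211) = 10543*(-6341 + 25211) = 10543*18870 = 198946410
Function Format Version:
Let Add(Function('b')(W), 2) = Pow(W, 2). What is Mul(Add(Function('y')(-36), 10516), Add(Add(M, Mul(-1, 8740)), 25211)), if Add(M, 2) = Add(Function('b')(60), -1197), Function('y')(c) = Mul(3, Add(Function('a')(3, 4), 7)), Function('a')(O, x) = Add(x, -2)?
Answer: 198946410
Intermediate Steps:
Function('a')(O, x) = Add(-2, x)
Function('y')(c) = 27 (Function('y')(c) = Mul(3, Add(Add(-2, 4), 7)) = Mul(3, Add(2, 7)) = Mul(3, 9) = 27)
Function('b')(W) = Add(-2, Pow(W, 2))
M = 2399 (M = Add(-2, Add(Add(-2, Pow(60, 2)), -1197)) = Add(-2, Add(Add(-2, 3600), -1197)) = Add(-2, Add(3598, -1197)) = Add(-2, 2401) = 2399)
Mul(Add(Function('y')(-36), 10516), Add(Add(M, Mul(-1, 8740)), 25211)) = Mul(Add(27, 10516), Add(Add(2399, Mul(-1, 8740)), 25211)) = Mul(10543, Add(Add(2399, -8740), 25211)) = Mul(10543, Add(-6341, 25211)) = Mul(10543, 18870) = 198946410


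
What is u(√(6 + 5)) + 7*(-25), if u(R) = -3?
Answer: -178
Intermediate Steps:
u(√(6 + 5)) + 7*(-25) = -3 + 7*(-25) = -3 - 175 = -178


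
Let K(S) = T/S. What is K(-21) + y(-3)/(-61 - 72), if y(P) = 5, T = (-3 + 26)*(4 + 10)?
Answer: -6133/399 ≈ -15.371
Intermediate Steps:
T = 322 (T = 23*14 = 322)
K(S) = 322/S
K(-21) + y(-3)/(-61 - 72) = 322/(-21) + 5/(-61 - 72) = 322*(-1/21) + 5/(-133) = -46/3 - 1/133*5 = -46/3 - 5/133 = -6133/399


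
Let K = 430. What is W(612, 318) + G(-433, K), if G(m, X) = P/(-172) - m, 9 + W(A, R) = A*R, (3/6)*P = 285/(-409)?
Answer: 6860337245/35174 ≈ 1.9504e+5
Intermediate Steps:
P = -570/409 (P = 2*(285/(-409)) = 2*(285*(-1/409)) = 2*(-285/409) = -570/409 ≈ -1.3936)
W(A, R) = -9 + A*R
G(m, X) = 285/35174 - m (G(m, X) = -570/409/(-172) - m = -570/409*(-1/172) - m = 285/35174 - m)
W(612, 318) + G(-433, K) = (-9 + 612*318) + (285/35174 - 1*(-433)) = (-9 + 194616) + (285/35174 + 433) = 194607 + 15230627/35174 = 6860337245/35174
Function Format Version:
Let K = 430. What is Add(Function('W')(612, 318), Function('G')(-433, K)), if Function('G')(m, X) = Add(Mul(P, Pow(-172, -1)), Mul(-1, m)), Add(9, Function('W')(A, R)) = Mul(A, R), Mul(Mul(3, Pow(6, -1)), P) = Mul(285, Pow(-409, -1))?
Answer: Rational(6860337245, 35174) ≈ 1.9504e+5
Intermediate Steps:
P = Rational(-570, 409) (P = Mul(2, Mul(285, Pow(-409, -1))) = Mul(2, Mul(285, Rational(-1, 409))) = Mul(2, Rational(-285, 409)) = Rational(-570, 409) ≈ -1.3936)
Function('W')(A, R) = Add(-9, Mul(A, R))
Function('G')(m, X) = Add(Rational(285, 35174), Mul(-1, m)) (Function('G')(m, X) = Add(Mul(Rational(-570, 409), Pow(-172, -1)), Mul(-1, m)) = Add(Mul(Rational(-570, 409), Rational(-1, 172)), Mul(-1, m)) = Add(Rational(285, 35174), Mul(-1, m)))
Add(Function('W')(612, 318), Function('G')(-433, K)) = Add(Add(-9, Mul(612, 318)), Add(Rational(285, 35174), Mul(-1, -433))) = Add(Add(-9, 194616), Add(Rational(285, 35174), 433)) = Add(194607, Rational(15230627, 35174)) = Rational(6860337245, 35174)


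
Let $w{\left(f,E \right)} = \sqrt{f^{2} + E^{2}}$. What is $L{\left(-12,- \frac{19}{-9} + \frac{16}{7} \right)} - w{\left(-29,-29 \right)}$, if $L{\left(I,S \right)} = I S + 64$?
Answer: $\frac{236}{21} - 29 \sqrt{2} \approx -29.774$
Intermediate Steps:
$w{\left(f,E \right)} = \sqrt{E^{2} + f^{2}}$
$L{\left(I,S \right)} = 64 + I S$
$L{\left(-12,- \frac{19}{-9} + \frac{16}{7} \right)} - w{\left(-29,-29 \right)} = \left(64 - 12 \left(- \frac{19}{-9} + \frac{16}{7}\right)\right) - \sqrt{\left(-29\right)^{2} + \left(-29\right)^{2}} = \left(64 - 12 \left(\left(-19\right) \left(- \frac{1}{9}\right) + 16 \cdot \frac{1}{7}\right)\right) - \sqrt{841 + 841} = \left(64 - 12 \left(\frac{19}{9} + \frac{16}{7}\right)\right) - \sqrt{1682} = \left(64 - \frac{1108}{21}\right) - 29 \sqrt{2} = \frac{236}{21} - 29 \sqrt{2}$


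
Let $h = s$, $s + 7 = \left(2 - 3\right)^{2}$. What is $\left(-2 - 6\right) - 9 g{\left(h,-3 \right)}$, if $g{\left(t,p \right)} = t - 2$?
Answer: $64$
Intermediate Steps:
$s = -6$ ($s = -7 + \left(2 - 3\right)^{2} = -7 + \left(-1\right)^{2} = -7 + 1 = -6$)
$h = -6$
$g{\left(t,p \right)} = -2 + t$ ($g{\left(t,p \right)} = t - 2 = -2 + t$)
$\left(-2 - 6\right) - 9 g{\left(h,-3 \right)} = \left(-2 - 6\right) - 9 \left(-2 - 6\right) = -8 - -72 = -8 + 72 = 64$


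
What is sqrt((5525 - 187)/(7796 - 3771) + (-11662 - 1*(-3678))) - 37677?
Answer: -37677 + I*sqrt(5172972182)/805 ≈ -37677.0 + 89.346*I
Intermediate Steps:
sqrt((5525 - 187)/(7796 - 3771) + (-11662 - 1*(-3678))) - 37677 = sqrt(5338/4025 + (-11662 + 3678)) - 37677 = sqrt(5338*(1/4025) - 7984) - 37677 = sqrt(5338/4025 - 7984) - 37677 = sqrt(-32130262/4025) - 37677 = I*sqrt(5172972182)/805 - 37677 = -37677 + I*sqrt(5172972182)/805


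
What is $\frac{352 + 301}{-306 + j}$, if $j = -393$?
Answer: $- \frac{653}{699} \approx -0.93419$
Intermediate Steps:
$\frac{352 + 301}{-306 + j} = \frac{352 + 301}{-306 - 393} = \frac{653}{-699} = 653 \left(- \frac{1}{699}\right) = - \frac{653}{699}$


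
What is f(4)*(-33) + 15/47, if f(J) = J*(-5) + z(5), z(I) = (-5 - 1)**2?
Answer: -24801/47 ≈ -527.68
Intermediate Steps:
z(I) = 36 (z(I) = (-6)**2 = 36)
f(J) = 36 - 5*J (f(J) = J*(-5) + 36 = -5*J + 36 = 36 - 5*J)
f(4)*(-33) + 15/47 = (36 - 5*4)*(-33) + 15/47 = (36 - 20)*(-33) + 15*(1/47) = 16*(-33) + 15/47 = -528 + 15/47 = -24801/47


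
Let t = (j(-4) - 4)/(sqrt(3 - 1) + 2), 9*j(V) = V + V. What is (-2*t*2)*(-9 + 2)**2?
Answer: 8624/9 - 4312*sqrt(2)/9 ≈ 280.66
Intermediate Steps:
j(V) = 2*V/9 (j(V) = (V + V)/9 = (2*V)/9 = 2*V/9)
t = -44/(9*(2 + sqrt(2))) (t = ((2/9)*(-4) - 4)/(sqrt(3 - 1) + 2) = (-8/9 - 4)/(sqrt(2) + 2) = -44/(9*(2 + sqrt(2))) ≈ -1.4319)
(-2*t*2)*(-9 + 2)**2 = (-2*(-44/9 + 22*sqrt(2)/9)*2)*(-9 + 2)**2 = ((88/9 - 44*sqrt(2)/9)*2)*(-7)**2 = (176/9 - 88*sqrt(2)/9)*49 = 8624/9 - 4312*sqrt(2)/9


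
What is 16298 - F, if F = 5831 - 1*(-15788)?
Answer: -5321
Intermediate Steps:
F = 21619 (F = 5831 + 15788 = 21619)
16298 - F = 16298 - 1*21619 = 16298 - 21619 = -5321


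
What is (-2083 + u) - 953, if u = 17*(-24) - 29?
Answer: -3473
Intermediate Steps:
u = -437 (u = -408 - 29 = -437)
(-2083 + u) - 953 = (-2083 - 437) - 953 = -2520 - 953 = -3473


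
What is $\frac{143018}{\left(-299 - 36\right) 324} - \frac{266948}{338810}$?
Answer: $- \frac{774304645}{367744374} \approx -2.1056$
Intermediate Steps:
$\frac{143018}{\left(-299 - 36\right) 324} - \frac{266948}{338810} = \frac{143018}{\left(-299 - 36\right) 324} - \frac{133474}{169405} = \frac{143018}{\left(-335\right) 324} - \frac{133474}{169405} = \frac{143018}{-108540} - \frac{133474}{169405} = 143018 \left(- \frac{1}{108540}\right) - \frac{133474}{169405} = - \frac{71509}{54270} - \frac{133474}{169405} = - \frac{774304645}{367744374}$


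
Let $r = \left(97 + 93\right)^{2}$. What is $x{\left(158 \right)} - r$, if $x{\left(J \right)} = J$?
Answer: $-35942$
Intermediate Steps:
$r = 36100$ ($r = 190^{2} = 36100$)
$x{\left(158 \right)} - r = 158 - 36100 = -35942$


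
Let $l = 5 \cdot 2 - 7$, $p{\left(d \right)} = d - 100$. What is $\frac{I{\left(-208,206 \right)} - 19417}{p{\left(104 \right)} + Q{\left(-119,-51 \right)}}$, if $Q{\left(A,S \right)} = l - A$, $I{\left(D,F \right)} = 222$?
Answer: $- \frac{19195}{126} \approx -152.34$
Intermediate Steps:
$p{\left(d \right)} = -100 + d$
$l = 3$ ($l = 10 - 7 = 3$)
$Q{\left(A,S \right)} = 3 - A$
$\frac{I{\left(-208,206 \right)} - 19417}{p{\left(104 \right)} + Q{\left(-119,-51 \right)}} = \frac{222 - 19417}{\left(-100 + 104\right) + \left(3 - -119\right)} = - \frac{19195}{4 + \left(3 + 119\right)} = - \frac{19195}{4 + 122} = - \frac{19195}{126}$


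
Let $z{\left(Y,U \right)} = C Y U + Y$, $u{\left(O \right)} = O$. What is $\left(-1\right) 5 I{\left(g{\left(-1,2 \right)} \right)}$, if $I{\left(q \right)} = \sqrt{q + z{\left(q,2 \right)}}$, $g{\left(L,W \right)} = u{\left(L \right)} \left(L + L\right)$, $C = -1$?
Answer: $0$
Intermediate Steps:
$z{\left(Y,U \right)} = Y - U Y$ ($z{\left(Y,U \right)} = - Y U + Y = - U Y + Y = Y - U Y$)
$g{\left(L,W \right)} = 2 L^{2}$ ($g{\left(L,W \right)} = L \left(L + L\right) = L 2 L = 2 L^{2}$)
$I{\left(q \right)} = 0$ ($I{\left(q \right)} = \sqrt{q + q \left(1 - 2\right)} = \sqrt{q + q \left(-1\right)} = \sqrt{q - q} = \sqrt{0} = 0$)
$\left(-1\right) 5 I{\left(g{\left(-1,2 \right)} \right)} = \left(-1\right) 5 \cdot 0 = \left(-5\right) 0 = 0$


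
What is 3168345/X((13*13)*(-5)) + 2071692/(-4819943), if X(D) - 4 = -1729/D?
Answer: 330876645202273/631412533 ≈ 5.2403e+5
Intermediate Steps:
X(D) = 4 - 1729/D
3168345/X((13*13)*(-5)) + 2071692/(-4819943) = 3168345/(4 - 1729/((13*13)*(-5))) + 2071692/(-4819943) = 3168345/(4 - 1729/(169*(-5))) + 2071692*(-1/4819943) = 3168345/(4 - 1729/(-845)) - 2071692/4819943 = 3168345/(4 - 1729*(-1/845)) - 2071692/4819943 = 3168345/(4 + 133/65) - 2071692/4819943 = 3168345/(393/65) - 2071692/4819943 = 3168345*(65/393) - 2071692/4819943 = 68647475/131 - 2071692/4819943 = 330876645202273/631412533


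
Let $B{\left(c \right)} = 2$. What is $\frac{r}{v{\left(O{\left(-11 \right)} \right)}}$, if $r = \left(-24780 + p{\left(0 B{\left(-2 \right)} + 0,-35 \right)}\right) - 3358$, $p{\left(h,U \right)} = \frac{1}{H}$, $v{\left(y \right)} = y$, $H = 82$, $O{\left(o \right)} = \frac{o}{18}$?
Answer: $\frac{20765835}{451} \approx 46044.0$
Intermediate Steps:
$O{\left(o \right)} = \frac{o}{18}$ ($O{\left(o \right)} = o \frac{1}{18} = \frac{o}{18}$)
$p{\left(h,U \right)} = \frac{1}{82}$
$r = - \frac{2307315}{82}$ ($r = \left(-24780 + \frac{1}{82}\right) - 3358 = - \frac{2031959}{82} - 3358 = - \frac{2307315}{82} \approx -28138.0$)
$\frac{r}{v{\left(O{\left(-11 \right)} \right)}} = - \frac{2307315}{82 \cdot \frac{1}{18} \left(-11\right)} = - \frac{2307315}{82 \left(- \frac{11}{18}\right)} = \left(- \frac{2307315}{82}\right) \left(- \frac{18}{11}\right) = \frac{20765835}{451}$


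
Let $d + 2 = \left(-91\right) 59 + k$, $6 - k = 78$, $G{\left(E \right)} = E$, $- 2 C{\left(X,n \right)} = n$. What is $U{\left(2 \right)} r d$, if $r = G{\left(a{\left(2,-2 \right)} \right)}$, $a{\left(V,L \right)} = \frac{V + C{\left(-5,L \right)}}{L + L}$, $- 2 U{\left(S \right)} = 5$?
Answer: $- \frac{81645}{8} \approx -10206.0$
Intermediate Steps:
$U{\left(S \right)} = - \frac{5}{2}$ ($U{\left(S \right)} = \left(- \frac{1}{2}\right) 5 = - \frac{5}{2}$)
$C{\left(X,n \right)} = - \frac{n}{2}$
$a{\left(V,L \right)} = \frac{V - \frac{L}{2}}{2 L}$ ($a{\left(V,L \right)} = \frac{V - \frac{L}{2}}{L + L} = \frac{V - \frac{L}{2}}{2 L}$)
$r = - \frac{3}{4}$ ($r = \frac{\left(-1\right) \left(-2\right) + 2 \cdot 2}{4 \left(-2\right)} = \frac{1}{4} \left(- \frac{1}{2}\right) \left(2 + 4\right) = \frac{1}{4} \left(- \frac{1}{2}\right) 6 = - \frac{3}{4} \approx -0.75$)
$k = -72$ ($k = 6 - 78 = -72$)
$d = -5443$ ($d = -2 - 5441 = -5443$)
$U{\left(2 \right)} r d = \left(- \frac{5}{2}\right) \left(- \frac{3}{4}\right) \left(-5443\right) = \frac{15}{8} \left(-5443\right) = - \frac{81645}{8}$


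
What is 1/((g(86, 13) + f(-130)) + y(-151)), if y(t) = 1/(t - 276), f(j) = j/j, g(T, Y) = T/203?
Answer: 12383/17600 ≈ 0.70358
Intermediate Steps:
g(T, Y) = T/203 (g(T, Y) = T*(1/203) = T/203)
f(j) = 1
y(t) = 1/(-276 + t)
1/((g(86, 13) + f(-130)) + y(-151)) = 1/(((1/203)*86 + 1) + 1/(-276 - 151)) = 1/((86/203 + 1) + 1/(-427)) = 1/(289/203 - 1/427) = 1/(17600/12383) = 12383/17600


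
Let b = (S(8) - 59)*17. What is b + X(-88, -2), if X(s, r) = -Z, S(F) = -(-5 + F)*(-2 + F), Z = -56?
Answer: -1253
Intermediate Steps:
S(F) = -(-5 + F)*(-2 + F)
X(s, r) = 56 (X(s, r) = -1*(-56) = 56)
b = -1309 (b = ((-10 - 1*8² + 7*8) - 59)*17 = ((-10 - 1*64 + 56) - 59)*17 = ((-10 - 64 + 56) - 59)*17 = (-18 - 59)*17 = -77*17 = -1309)
b + X(-88, -2) = -1309 + 56 = -1253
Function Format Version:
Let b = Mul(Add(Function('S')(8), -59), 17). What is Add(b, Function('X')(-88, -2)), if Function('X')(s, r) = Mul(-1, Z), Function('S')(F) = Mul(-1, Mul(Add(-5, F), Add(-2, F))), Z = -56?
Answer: -1253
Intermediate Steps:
Function('S')(F) = Mul(-1, Add(-5, F), Add(-2, F))
Function('X')(s, r) = 56 (Function('X')(s, r) = Mul(-1, -56) = 56)
b = -1309 (b = Mul(Add(Add(-10, Mul(-1, Pow(8, 2)), Mul(7, 8)), -59), 17) = Mul(Add(Add(-10, Mul(-1, 64), 56), -59), 17) = Mul(Add(Add(-10, -64, 56), -59), 17) = Mul(Add(-18, -59), 17) = Mul(-77, 17) = -1309)
Add(b, Function('X')(-88, -2)) = Add(-1309, 56) = -1253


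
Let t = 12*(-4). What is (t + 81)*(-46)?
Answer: -1518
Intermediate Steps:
t = -48
(t + 81)*(-46) = (-48 + 81)*(-46) = 33*(-46) = -1518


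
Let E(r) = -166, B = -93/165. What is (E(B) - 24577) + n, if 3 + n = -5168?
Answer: -29914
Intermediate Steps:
n = -5171 (n = -3 - 5168 = -5171)
B = -31/55 (B = -93*1/165 = -31/55 ≈ -0.56364)
(E(B) - 24577) + n = (-166 - 24577) - 5171 = -24743 - 5171 = -29914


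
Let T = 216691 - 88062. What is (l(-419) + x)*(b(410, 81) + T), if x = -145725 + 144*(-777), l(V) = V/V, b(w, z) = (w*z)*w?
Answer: -3540807127148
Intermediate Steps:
b(w, z) = z*w**2
l(V) = 1
T = 128629
x = -257613 (x = -145725 - 111888 = -257613)
(l(-419) + x)*(b(410, 81) + T) = (1 - 257613)*(81*410**2 + 128629) = -257612*(81*168100 + 128629) = -257612*(13616100 + 128629) = -257612*13744729 = -3540807127148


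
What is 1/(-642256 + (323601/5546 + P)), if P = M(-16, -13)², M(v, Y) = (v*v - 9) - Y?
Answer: -5546/3186718575 ≈ -1.7403e-6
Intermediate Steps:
M(v, Y) = -9 + v² - Y (M(v, Y) = (v² - 9) - Y = (-9 + v²) - Y = -9 + v² - Y)
P = 67600 (P = (-9 + (-16)² - 1*(-13))² = (-9 + 256 + 13)² = 260² = 67600)
1/(-642256 + (323601/5546 + P)) = 1/(-642256 + (323601/5546 + 67600)) = 1/(-642256 + 375233201/5546) = 1/(-3186718575/5546) = -5546/3186718575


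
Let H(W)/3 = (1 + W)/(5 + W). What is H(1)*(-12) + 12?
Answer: 0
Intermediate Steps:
H(W) = 3*(1 + W)/(5 + W) (H(W) = 3*((1 + W)/(5 + W)) = 3*(1 + W)/(5 + W))
H(1)*(-12) + 12 = (3*(1 + 1)/(5 + 1))*(-12) + 12 = (3*2/6)*(-12) + 12 = (3*(1/6)*2)*(-12) + 12 = 1*(-12) + 12 = -12 + 12 = 0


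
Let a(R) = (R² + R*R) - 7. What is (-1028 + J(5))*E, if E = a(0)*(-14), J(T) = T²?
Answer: -98294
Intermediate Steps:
a(R) = -7 + 2*R² (a(R) = (R² + R²) - 7 = 2*R² - 7 = -7 + 2*R²)
E = 98 (E = (-7 + 2*0²)*(-14) = (-7 + 2*0)*(-14) = (-7 + 0)*(-14) = -7*(-14) = 98)
(-1028 + J(5))*E = (-1028 + 5²)*98 = (-1028 + 25)*98 = -1003*98 = -98294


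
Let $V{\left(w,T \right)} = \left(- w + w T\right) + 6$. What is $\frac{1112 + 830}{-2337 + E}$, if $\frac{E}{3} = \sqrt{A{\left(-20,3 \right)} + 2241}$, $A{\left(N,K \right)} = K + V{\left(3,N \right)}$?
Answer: $- \frac{756409}{906981} - \frac{8739 \sqrt{3}}{302327} \approx -0.88405$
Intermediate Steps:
$V{\left(w,T \right)} = 6 - w + T w$ ($V{\left(w,T \right)} = \left(- w + T w\right) + 6 = 6 - w + T w$)
$A{\left(N,K \right)} = 3 + K + 3 N$ ($A{\left(N,K \right)} = K + \left(6 - 3 + N 3\right) = K + \left(6 - 3 + 3 N\right) = K + \left(3 + 3 N\right) = 3 + K + 3 N$)
$E = 81 \sqrt{3}$ ($E = 3 \sqrt{\left(3 + 3 + 3 \left(-20\right)\right) + 2241} = 3 \sqrt{\left(3 + 3 - 60\right) + 2241} = 3 \sqrt{-54 + 2241} = 3 \sqrt{2187} = 3 \cdot 27 \sqrt{3} = 81 \sqrt{3} \approx 140.3$)
$\frac{1112 + 830}{-2337 + E} = \frac{1112 + 830}{-2337 + 81 \sqrt{3}} = \frac{1942}{-2337 + 81 \sqrt{3}}$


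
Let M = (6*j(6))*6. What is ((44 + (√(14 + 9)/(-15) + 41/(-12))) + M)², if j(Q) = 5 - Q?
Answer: 25331/1200 - 11*√23/18 ≈ 18.178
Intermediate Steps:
M = -36 (M = (6*(5 - 1*6))*6 = (6*(5 - 6))*6 = (6*(-1))*6 = -6*6 = -36)
((44 + (√(14 + 9)/(-15) + 41/(-12))) + M)² = ((44 + (√(14 + 9)/(-15) + 41/(-12))) - 36)² = ((44 + (√23*(-1/15) + 41*(-1/12))) - 36)² = ((44 + (-√23/15 - 41/12)) - 36)² = ((44 + (-41/12 - √23/15)) - 36)² = ((487/12 - √23/15) - 36)² = (55/12 - √23/15)²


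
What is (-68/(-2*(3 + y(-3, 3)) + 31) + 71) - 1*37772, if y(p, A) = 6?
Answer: -490181/13 ≈ -37706.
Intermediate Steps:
(-68/(-2*(3 + y(-3, 3)) + 31) + 71) - 1*37772 = (-68/(-2*(3 + 6) + 31) + 71) - 1*37772 = (-68/(-2*9 + 31) + 71) - 37772 = (-68/(-18 + 31) + 71) - 37772 = (-68/13 + 71) - 37772 = 855/13 - 37772 = -490181/13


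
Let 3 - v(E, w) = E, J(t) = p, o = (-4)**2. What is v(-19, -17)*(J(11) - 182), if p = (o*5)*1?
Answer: -2244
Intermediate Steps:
o = 16
p = 80 (p = (16*5)*1 = 80*1 = 80)
J(t) = 80
v(E, w) = 3 - E
v(-19, -17)*(J(11) - 182) = (3 - 1*(-19))*(80 - 182) = (3 + 19)*(-102) = 22*(-102) = -2244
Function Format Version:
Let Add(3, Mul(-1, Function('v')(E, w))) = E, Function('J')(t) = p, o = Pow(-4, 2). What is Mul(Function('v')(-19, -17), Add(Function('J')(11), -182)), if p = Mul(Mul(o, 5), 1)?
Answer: -2244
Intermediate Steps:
o = 16
p = 80 (p = Mul(Mul(16, 5), 1) = Mul(80, 1) = 80)
Function('J')(t) = 80
Function('v')(E, w) = Add(3, Mul(-1, E))
Mul(Function('v')(-19, -17), Add(Function('J')(11), -182)) = Mul(Add(3, Mul(-1, -19)), Add(80, -182)) = Mul(Add(3, 19), -102) = Mul(22, -102) = -2244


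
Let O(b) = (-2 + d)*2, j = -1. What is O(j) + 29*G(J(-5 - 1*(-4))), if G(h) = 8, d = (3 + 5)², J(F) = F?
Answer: 356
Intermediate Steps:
d = 64 (d = 8² = 64)
O(b) = 124 (O(b) = (-2 + 64)*2 = 62*2 = 124)
O(j) + 29*G(J(-5 - 1*(-4))) = 124 + 29*8 = 124 + 232 = 356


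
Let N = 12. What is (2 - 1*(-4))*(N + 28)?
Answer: 240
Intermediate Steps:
(2 - 1*(-4))*(N + 28) = (2 - 1*(-4))*(12 + 28) = (2 + 4)*40 = 6*40 = 240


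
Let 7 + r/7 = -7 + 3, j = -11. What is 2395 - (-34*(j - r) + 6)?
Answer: 4633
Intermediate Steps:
r = -77 (r = -49 + 7*(-7 + 3) = -49 + 7*(-4) = -49 - 28 = -77)
2395 - (-34*(j - r) + 6) = 2395 - (-34*(-11 - 1*(-77)) + 6) = 2395 - (-34*(-11 + 77) + 6) = 2395 - (-34*66 + 6) = 2395 - (-2244 + 6) = 2395 - 1*(-2238) = 2395 + 2238 = 4633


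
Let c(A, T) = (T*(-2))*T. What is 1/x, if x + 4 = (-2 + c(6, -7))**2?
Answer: 1/9996 ≈ 0.00010004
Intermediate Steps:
c(A, T) = -2*T**2 (c(A, T) = (-2*T)*T = -2*T**2)
x = 9996 (x = -4 + (-2 - 2*(-7)**2)**2 = -4 + (-2 - 2*49)**2 = -4 + (-2 - 98)**2 = -4 + (-100)**2 = -4 + 10000 = 9996)
1/x = 1/9996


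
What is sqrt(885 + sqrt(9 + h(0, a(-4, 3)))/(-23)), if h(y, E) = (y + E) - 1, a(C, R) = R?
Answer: sqrt(468165 - 23*sqrt(11))/23 ≈ 29.747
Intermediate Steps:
h(y, E) = -1 + E + y (h(y, E) = (E + y) - 1 = -1 + E + y)
sqrt(885 + sqrt(9 + h(0, a(-4, 3)))/(-23)) = sqrt(885 + sqrt(9 + (-1 + 3 + 0))/(-23)) = sqrt(885 - sqrt(9 + 2)/23) = sqrt(885 - sqrt(11)/23)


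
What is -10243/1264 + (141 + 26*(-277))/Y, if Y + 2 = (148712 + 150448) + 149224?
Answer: -2300850965/283377424 ≈ -8.1194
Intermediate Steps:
Y = 448382 (Y = -2 + ((148712 + 150448) + 149224) = -2 + (299160 + 149224) = -2 + 448384 = 448382)
-10243/1264 + (141 + 26*(-277))/Y = -10243/1264 + (141 + 26*(-277))/448382 = -10243*1/1264 + (141 - 7202)*(1/448382) = -10243/1264 - 7061*1/448382 = -10243/1264 - 7061/448382 = -2300850965/283377424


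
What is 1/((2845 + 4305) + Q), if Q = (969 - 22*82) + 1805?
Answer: 1/8120 ≈ 0.00012315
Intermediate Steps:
Q = 970 (Q = (969 - 1804) + 1805 = -835 + 1805 = 970)
1/((2845 + 4305) + Q) = 1/((2845 + 4305) + 970) = 1/(7150 + 970) = 1/8120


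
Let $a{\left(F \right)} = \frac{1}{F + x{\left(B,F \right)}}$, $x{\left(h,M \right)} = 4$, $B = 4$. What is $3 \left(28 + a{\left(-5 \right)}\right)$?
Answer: $81$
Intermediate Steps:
$a{\left(F \right)} = \frac{1}{4 + F}$ ($a{\left(F \right)} = \frac{1}{F + 4} = \frac{1}{4 + F}$)
$3 \left(28 + a{\left(-5 \right)}\right) = 3 \left(28 + \frac{1}{4 - 5}\right) = 3 \left(28 + \frac{1}{-1}\right) = 3 \left(28 - 1\right) = 3 \cdot 27 = 81$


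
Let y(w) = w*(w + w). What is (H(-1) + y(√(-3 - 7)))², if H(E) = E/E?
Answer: 361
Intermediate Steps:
H(E) = 1
y(w) = 2*w² (y(w) = w*(2*w) = 2*w²)
(H(-1) + y(√(-3 - 7)))² = (1 + 2*(√(-3 - 7))²)² = (1 + 2*(√(-10))²)² = (1 + 2*(I*√10)²)² = (1 + 2*(-10))² = (1 - 20)² = (-19)² = 361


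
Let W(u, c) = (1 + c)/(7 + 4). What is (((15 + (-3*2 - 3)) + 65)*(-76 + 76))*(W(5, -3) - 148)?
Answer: 0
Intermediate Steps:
W(u, c) = 1/11 + c/11 (W(u, c) = (1 + c)/11 = (1 + c)*(1/11) = 1/11 + c/11)
(((15 + (-3*2 - 3)) + 65)*(-76 + 76))*(W(5, -3) - 148) = (((15 + (-3*2 - 3)) + 65)*(-76 + 76))*((1/11 + (1/11)*(-3)) - 148) = (((15 + (-6 - 3)) + 65)*0)*((1/11 - 3/11) - 148) = (((15 - 9) + 65)*0)*(-2/11 - 148) = ((6 + 65)*0)*(-1630/11) = (71*0)*(-1630/11) = 0*(-1630/11) = 0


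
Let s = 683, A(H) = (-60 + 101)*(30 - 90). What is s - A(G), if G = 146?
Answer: 3143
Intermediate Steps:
A(H) = -2460 (A(H) = 41*(-60) = -2460)
s - A(G) = 683 - 1*(-2460) = 683 + 2460 = 3143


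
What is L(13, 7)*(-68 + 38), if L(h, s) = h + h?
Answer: -780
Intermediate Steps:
L(h, s) = 2*h
L(13, 7)*(-68 + 38) = (2*13)*(-68 + 38) = 26*(-30) = -780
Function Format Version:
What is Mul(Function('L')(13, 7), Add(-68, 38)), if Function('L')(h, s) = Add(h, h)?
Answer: -780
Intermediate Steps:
Function('L')(h, s) = Mul(2, h)
Mul(Function('L')(13, 7), Add(-68, 38)) = Mul(Mul(2, 13), Add(-68, 38)) = Mul(26, -30) = -780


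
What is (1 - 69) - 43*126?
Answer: -5486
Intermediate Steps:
(1 - 69) - 43*126 = -68 - 5418 = -5486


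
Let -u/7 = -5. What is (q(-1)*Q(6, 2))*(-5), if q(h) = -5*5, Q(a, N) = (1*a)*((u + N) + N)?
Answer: 29250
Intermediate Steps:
u = 35 (u = -7*(-5) = 35)
Q(a, N) = a*(35 + 2*N) (Q(a, N) = (1*a)*((35 + N) + N) = a*(35 + 2*N))
q(h) = -25
(q(-1)*Q(6, 2))*(-5) = -150*(35 + 2*2)*(-5) = -150*(35 + 4)*(-5) = -150*39*(-5) = -25*234*(-5) = -5850*(-5) = 29250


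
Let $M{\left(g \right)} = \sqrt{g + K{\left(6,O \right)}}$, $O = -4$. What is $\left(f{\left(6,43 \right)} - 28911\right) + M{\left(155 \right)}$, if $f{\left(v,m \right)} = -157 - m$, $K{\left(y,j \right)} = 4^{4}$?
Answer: $-29111 + \sqrt{411} \approx -29091.0$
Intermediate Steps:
$K{\left(y,j \right)} = 256$
$M{\left(g \right)} = \sqrt{256 + g}$ ($M{\left(g \right)} = \sqrt{g + 256} = \sqrt{256 + g}$)
$\left(f{\left(6,43 \right)} - 28911\right) + M{\left(155 \right)} = \left(\left(-157 - 43\right) - 28911\right) + \sqrt{256 + 155} = \left(\left(-157 - 43\right) - 28911\right) + \sqrt{411} = \left(-200 - 28911\right) + \sqrt{411} = -29111 + \sqrt{411}$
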